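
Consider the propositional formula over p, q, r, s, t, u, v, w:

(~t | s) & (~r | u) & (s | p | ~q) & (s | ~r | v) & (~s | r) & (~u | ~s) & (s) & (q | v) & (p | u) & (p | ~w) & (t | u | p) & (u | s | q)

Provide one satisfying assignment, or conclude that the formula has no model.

From the singleton clause (s), s = 1.
From the singleton clause (r), r = 1.
From the singleton clause (u), u = 1.
But (~u) is also a unit clause — contradiction.

UNSATISFIABLE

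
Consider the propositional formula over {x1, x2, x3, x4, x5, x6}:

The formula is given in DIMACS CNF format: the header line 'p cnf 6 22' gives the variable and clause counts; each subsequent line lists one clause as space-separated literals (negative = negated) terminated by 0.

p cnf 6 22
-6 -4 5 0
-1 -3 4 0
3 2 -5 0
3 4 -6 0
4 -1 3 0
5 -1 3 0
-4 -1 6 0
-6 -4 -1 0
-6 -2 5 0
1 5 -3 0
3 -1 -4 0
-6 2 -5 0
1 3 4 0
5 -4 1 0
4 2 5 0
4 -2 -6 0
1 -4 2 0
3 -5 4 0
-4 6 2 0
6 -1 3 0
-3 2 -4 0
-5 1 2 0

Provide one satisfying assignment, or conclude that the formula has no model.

Branch on x6: set x6 = True.
Branch on x4: set x4 = True.
The clause (x5) is unit, so x5 = True.
The clause (¬x1) is unit, so x1 = False.
The clause (x2) is unit, so x2 = True.
Every clause is now satisfied; x3 is unconstrained.

x1=False,  x2=True,  x3=False,  x4=True,  x5=True,  x6=True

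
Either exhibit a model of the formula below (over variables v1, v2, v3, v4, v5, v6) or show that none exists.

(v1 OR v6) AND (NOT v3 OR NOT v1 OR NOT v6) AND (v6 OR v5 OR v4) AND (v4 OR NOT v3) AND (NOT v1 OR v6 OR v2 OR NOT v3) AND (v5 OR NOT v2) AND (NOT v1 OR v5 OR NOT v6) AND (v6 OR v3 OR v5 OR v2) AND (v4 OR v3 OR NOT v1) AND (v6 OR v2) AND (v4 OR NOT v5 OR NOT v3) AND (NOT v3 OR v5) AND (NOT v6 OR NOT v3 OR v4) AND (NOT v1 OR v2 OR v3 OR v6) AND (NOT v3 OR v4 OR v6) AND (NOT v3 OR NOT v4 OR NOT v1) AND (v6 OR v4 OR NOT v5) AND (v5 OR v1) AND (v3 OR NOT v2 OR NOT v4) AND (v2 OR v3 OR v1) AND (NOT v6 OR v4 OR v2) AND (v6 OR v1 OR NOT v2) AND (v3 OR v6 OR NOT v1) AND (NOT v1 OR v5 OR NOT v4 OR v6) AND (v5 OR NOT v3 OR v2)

Try v1 = false.
Unit clause (v6) forces v6 = true.
Unit clause (v5) forces v5 = true.
Try v4 = true.
Try v3 = true.
No clause remains; v2 is free.

v1 ↦ false,  v2 ↦ true,  v3 ↦ true,  v4 ↦ true,  v5 ↦ true,  v6 ↦ true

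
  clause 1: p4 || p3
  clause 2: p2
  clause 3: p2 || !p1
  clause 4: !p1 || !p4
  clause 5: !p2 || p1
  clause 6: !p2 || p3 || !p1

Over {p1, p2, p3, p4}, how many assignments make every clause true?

There are 2^4 = 16 truth assignments over (p1, p2, p3, p4).
Check each against the 6 clauses (columns in the order p1, p2, p3, p4):
  F F F F  ✗ fails (p4 || p3)
  F F F T  ✗ fails (p2)
  F F T F  ✗ fails (p2)
  F F T T  ✗ fails (p2)
  F T F F  ✗ fails (p4 || p3)
  F T F T  ✗ fails (!p2 || p1)
  F T T F  ✗ fails (!p2 || p1)
  F T T T  ✗ fails (!p2 || p1)
  T F F F  ✗ fails (p4 || p3)
  T F F T  ✗ fails (p2)
  T F T F  ✗ fails (p2)
  T F T T  ✗ fails (p2)
  T T F F  ✗ fails (p4 || p3)
  T T F T  ✗ fails (!p1 || !p4)
  T T T F  ✓ satisfies all
  T T T T  ✗ fails (!p1 || !p4)
1 of the 16 rows is a model.

1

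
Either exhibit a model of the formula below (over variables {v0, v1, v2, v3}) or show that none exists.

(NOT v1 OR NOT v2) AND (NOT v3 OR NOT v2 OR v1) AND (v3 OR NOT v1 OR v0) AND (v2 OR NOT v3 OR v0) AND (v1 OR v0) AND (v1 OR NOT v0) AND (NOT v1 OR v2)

UNSATISFIABLE

Try v1 = false.
The clause (v0) is unit, so v0 = true.
Now (NOT v0) is unsatisfied and unit — conflict.
That branch fails; take v1 = true instead.
The clause (NOT v2) is unit, so v2 = false.
Now (v2) is unsatisfied and unit — conflict.
Both values of v1 lead to a conflict.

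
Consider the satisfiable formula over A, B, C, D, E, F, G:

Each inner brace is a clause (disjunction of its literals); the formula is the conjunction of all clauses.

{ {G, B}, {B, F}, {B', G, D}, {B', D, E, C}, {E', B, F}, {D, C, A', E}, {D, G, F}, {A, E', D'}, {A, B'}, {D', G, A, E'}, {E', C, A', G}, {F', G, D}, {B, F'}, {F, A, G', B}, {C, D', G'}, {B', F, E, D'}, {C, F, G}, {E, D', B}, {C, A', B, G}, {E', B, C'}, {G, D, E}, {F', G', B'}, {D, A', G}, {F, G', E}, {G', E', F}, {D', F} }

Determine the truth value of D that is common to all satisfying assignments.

True

Suppose D = 0.
Branch on G: set G = 1.
Branch on B: set B = 1.
The clause (A) is unit, so A = 1.
The clause (F') is unit, so F = 0.
The clause (E) is unit, so E = 1.
Now (E') is unsatisfied and unit — conflict.
That branch fails; take B = 0 instead.
The clause (F) is unit, so F = 1.
Now (F') is unsatisfied and unit — conflict.
Neither B = 1 nor B = 0 works.
That branch fails; take G = 0 instead.
The clause (B) is unit, so B = 1.
Now (B') is unsatisfied and unit — conflict.
Neither G = 1 nor G = 0 works.
So every satisfying assignment has D = True.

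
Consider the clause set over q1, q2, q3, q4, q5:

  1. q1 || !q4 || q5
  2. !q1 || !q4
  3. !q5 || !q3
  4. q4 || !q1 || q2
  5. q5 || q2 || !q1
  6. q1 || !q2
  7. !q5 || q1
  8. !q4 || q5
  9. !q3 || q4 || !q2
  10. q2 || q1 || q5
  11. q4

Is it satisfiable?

No

The clause (q4) is unit, so q4 = true.
The clause (!q1) is unit, so q1 = false.
The clause (q5) is unit, so q5 = true.
Now (!q5) is unsatisfied and unit — conflict.
No assignment satisfies every clause.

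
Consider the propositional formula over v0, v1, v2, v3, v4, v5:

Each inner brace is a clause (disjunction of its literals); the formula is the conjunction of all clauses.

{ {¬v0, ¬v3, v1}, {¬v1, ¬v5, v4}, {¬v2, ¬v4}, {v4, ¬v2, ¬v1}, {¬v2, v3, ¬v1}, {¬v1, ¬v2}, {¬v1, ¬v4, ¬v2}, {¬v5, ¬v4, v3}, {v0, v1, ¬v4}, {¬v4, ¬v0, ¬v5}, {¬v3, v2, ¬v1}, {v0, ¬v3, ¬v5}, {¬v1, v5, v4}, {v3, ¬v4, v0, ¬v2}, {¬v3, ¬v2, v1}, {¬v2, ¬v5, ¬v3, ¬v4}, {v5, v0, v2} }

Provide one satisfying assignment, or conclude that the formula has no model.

v0=False; v1=False; v2=False; v3=False; v4=False; v5=True

Suppose v2 = False.
Suppose v3 = False.
Suppose v5 = True.
Unit clause (¬v4) forces v4 = False.
Unit clause (¬v1) forces v1 = False.
Every clause is now satisfied; v0 is unconstrained.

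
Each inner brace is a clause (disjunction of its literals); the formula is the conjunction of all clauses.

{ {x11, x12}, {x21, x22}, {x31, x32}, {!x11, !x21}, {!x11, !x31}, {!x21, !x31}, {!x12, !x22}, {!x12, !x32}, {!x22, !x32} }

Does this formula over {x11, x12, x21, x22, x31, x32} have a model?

Case x11 = true:
(!x21) alone gives x21 = false.
(x22) alone gives x22 = true.
(!x31) alone gives x31 = false.
(x32) alone gives x32 = true.
Now (!x32) is unsatisfied and unit — conflict.
Backtrack on x11: now try x11 = false.
(x12) alone gives x12 = true.
(!x22) alone gives x22 = false.
(x21) alone gives x21 = true.
(!x31) alone gives x31 = false.
(x32) alone gives x32 = true.
Now (!x32) is unsatisfied and unit — conflict.
Neither x11 = true nor x11 = false works.
No assignment satisfies every clause.

No, unsatisfiable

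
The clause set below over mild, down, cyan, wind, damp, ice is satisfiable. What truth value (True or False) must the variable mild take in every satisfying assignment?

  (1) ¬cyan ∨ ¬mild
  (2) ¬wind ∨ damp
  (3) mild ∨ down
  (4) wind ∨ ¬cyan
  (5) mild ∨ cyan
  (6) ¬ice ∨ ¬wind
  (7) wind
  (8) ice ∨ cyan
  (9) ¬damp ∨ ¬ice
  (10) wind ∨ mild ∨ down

Suppose mild = True.
(¬cyan) alone gives cyan = False.
(wind) alone gives wind = True.
(damp) alone gives damp = True.
(¬ice) alone gives ice = False.
Now (ice) is unsatisfied and unit — conflict.
So every satisfying assignment has mild = False.

False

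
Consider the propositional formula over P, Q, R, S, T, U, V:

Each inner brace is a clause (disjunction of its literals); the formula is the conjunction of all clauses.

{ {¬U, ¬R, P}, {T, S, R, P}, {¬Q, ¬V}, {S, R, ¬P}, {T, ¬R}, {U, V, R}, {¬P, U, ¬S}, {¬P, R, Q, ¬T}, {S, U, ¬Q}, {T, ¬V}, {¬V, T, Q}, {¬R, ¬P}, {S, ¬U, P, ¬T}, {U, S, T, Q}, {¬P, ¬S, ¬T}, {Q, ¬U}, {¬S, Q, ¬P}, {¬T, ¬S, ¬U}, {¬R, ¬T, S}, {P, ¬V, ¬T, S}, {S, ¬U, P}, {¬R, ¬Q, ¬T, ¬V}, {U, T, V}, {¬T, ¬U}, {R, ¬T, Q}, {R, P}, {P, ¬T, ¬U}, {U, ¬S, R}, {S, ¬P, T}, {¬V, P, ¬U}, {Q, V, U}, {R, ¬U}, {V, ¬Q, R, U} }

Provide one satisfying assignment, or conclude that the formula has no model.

P: False; Q: True; R: True; S: True; T: True; U: False; V: False

Branch on Q: set Q = True.
(¬V) alone gives V = False.
Branch on T: set T = True.
(¬U) alone gives U = False.
(R) alone gives R = True.
(S) alone gives S = True.
(¬P) alone gives P = False.
Every clause now holds.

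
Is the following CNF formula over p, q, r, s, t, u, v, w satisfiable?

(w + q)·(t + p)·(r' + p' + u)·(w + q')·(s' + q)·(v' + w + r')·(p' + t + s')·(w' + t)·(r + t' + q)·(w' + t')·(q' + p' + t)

Suppose w = 1.
(t) alone gives t = 1.
That conflicts with the unit clause (t').
So w must be the other value — set w = 0.
(q) alone gives q = 1.
That conflicts with the unit clause (q').
Neither w = 1 nor w = 0 works.
No assignment satisfies every clause.

No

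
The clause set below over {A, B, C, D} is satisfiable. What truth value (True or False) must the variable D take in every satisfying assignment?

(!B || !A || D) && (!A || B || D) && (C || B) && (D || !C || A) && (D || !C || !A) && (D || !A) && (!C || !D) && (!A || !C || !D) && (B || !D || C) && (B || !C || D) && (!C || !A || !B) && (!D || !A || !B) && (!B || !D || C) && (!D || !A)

Suppose D = true.
The clause (!C) is unit, so C = false.
The clause (B) is unit, so B = true.
Now (!B) is unsatisfied and unit — conflict.
So every satisfying assignment has D = False.

False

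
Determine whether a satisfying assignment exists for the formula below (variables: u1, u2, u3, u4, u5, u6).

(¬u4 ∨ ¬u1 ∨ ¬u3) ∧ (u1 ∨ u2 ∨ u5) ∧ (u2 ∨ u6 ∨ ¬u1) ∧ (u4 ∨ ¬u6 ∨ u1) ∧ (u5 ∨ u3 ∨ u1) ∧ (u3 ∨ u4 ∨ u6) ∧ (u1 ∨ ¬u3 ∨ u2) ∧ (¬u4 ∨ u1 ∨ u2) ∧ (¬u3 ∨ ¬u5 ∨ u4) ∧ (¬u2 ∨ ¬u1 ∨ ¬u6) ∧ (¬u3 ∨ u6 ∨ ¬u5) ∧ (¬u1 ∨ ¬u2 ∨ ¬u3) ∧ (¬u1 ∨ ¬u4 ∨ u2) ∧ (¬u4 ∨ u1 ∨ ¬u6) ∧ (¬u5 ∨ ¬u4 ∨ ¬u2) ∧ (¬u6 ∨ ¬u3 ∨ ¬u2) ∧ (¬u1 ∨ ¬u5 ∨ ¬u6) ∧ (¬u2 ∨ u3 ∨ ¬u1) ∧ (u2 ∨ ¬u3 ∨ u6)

Yes, satisfiable

Case u4 = False:
Case u6 = True:
From the singleton clause (u1), u1 = True.
From the singleton clause (¬u2), u2 = False.
From the singleton clause (¬u5), u5 = False.
All clauses hold; u3 can take either value.
A satisfying assignment: u1: True, u2: False, u3: True, u4: False, u5: False, u6: True.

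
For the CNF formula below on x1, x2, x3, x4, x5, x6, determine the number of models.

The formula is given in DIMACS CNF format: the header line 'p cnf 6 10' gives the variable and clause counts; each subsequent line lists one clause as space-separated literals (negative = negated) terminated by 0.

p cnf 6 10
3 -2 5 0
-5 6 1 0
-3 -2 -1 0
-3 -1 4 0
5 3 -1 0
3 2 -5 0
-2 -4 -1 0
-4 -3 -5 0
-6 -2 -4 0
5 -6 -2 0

There are 2^6 = 64 truth assignments over (x1, x2, x3, x4, x5, x6).
Split on x4. With x4 = True, the clauses containing x4 are satisfied and ¬x4 drops from the rest; 7 of the 2^5 = 32 assignments to the other variables satisfy what remains.
With x4 = False, by the same count on the reduced clause set, 10 assignments work.
Total: 7 + 10 = 17.

17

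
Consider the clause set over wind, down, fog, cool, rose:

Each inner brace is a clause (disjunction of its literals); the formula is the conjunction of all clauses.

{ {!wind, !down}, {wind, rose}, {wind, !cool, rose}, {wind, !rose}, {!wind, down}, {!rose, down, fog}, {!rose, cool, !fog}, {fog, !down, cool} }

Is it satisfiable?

Try wind = false.
(rose) alone gives rose = true.
Now (!rose) is unsatisfied and unit — conflict.
Undo wind and try wind = true.
(!down) alone gives down = false.
Now (down) is unsatisfied and unit — conflict.
Neither wind = true nor wind = false works.
No assignment satisfies every clause.

No, unsatisfiable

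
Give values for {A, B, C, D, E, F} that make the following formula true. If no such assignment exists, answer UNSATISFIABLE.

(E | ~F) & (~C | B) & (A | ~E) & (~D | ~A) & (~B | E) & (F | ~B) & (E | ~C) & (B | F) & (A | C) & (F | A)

A=1; B=1; C=0; D=0; E=1; F=1

Try E = 1.
Unit clause (A) forces A = 1.
Unit clause (~D) forces D = 0.
Try C = 0.
Try F = 1.
All clauses hold; B can take either value.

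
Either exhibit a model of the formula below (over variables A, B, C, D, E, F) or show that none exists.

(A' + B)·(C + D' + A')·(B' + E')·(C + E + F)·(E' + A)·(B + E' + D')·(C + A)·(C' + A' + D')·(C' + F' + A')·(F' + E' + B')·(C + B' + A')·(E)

From the singleton clause (E), E = 1.
From the singleton clause (B'), B = 0.
From the singleton clause (A'), A = 0.
Now (A) is unsatisfied and unit — conflict.

UNSATISFIABLE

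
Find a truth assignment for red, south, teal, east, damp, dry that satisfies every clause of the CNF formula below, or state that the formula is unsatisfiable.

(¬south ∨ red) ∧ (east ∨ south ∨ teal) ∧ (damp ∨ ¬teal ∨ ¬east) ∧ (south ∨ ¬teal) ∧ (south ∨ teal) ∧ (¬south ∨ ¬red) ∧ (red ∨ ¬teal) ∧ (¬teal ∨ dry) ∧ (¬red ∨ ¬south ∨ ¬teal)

UNSATISFIABLE

Try south = False.
Unit clause (¬teal) forces teal = False.
But (teal) is also a unit clause — contradiction.
Backtrack on south: now try south = True.
Unit clause (red) forces red = True.
But (¬red) is also a unit clause — contradiction.
Either choice for south ends in contradiction.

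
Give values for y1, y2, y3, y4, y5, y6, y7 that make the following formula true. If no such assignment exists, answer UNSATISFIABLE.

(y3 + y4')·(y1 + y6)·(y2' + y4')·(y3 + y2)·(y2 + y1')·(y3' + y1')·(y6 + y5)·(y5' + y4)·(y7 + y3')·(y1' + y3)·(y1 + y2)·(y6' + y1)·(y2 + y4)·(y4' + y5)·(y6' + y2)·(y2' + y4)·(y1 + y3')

UNSATISFIABLE

Suppose y3 = 1.
Unit clause (y1') forces y1 = 0.
Now (y1) is unsatisfied and unit — conflict.
Undo y3 and try y3 = 0.
Unit clause (y4') forces y4 = 0.
Unit clause (y2) forces y2 = 1.
Now (y2') is unsatisfied and unit — conflict.
Neither y3 = 1 nor y3 = 0 works.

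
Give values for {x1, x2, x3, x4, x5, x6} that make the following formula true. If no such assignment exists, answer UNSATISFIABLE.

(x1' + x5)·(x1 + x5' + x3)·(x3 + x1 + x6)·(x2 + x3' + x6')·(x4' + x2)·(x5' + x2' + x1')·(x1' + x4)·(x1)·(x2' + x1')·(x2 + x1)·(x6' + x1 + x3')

UNSATISFIABLE

(x1) alone gives x1 = 1.
(x5) alone gives x5 = 1.
(x2') alone gives x2 = 0.
(x4') alone gives x4 = 0.
That conflicts with the unit clause (x4).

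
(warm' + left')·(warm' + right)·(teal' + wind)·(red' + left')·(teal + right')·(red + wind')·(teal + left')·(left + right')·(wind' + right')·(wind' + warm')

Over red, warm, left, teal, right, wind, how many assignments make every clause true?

There are 2^6 = 64 truth assignments over (red, warm, left, teal, right, wind).
Split on red. With red = 1, the clauses containing red are satisfied and red' drops from the rest; 3 of the 2^5 = 32 assignments to the other variables satisfy what remains.
With red = 0, by the same count on the reduced clause set, 1 assignment works.
Total: 3 + 1 = 4.

4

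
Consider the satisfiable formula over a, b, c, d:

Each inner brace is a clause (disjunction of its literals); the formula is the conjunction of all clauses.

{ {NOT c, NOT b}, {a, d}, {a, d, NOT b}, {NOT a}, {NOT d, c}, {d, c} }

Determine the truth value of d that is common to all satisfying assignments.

True

Suppose d = false.
Unit clause (a) forces a = true.
Now (NOT a) is unsatisfied and unit — conflict.
So every satisfying assignment has d = True.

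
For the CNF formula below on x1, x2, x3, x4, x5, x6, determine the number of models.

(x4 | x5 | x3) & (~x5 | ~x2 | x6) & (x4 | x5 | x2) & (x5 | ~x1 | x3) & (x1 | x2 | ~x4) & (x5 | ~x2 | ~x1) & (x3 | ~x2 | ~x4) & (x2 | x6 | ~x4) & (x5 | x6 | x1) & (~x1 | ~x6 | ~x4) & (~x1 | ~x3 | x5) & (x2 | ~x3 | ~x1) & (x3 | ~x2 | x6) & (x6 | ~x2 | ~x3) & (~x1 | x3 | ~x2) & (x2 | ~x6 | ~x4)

12

There are 2^6 = 64 truth assignments over (x1, x2, x3, x4, x5, x6).
Split on x5. With x5 = 1, the clauses containing x5 are satisfied and ~x5 drops from the rest; 10 of the 2^5 = 32 assignments to the other variables satisfy what remains.
With x5 = 0, by the same count on the reduced clause set, 2 assignments work.
(One model: x1=F, x2=F, x3=F, x4=F, x5=T, x6=F.)
Total: 10 + 2 = 12.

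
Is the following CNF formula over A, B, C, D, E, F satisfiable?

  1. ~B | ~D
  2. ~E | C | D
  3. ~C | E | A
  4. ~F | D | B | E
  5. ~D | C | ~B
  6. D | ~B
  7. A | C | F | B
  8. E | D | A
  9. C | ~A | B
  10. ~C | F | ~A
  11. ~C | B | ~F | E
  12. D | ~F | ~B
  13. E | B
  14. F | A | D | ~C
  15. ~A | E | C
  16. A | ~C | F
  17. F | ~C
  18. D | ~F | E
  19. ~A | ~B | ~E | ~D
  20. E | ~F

Satisfiable

Try B = 0.
The clause (E) is unit, so E = 1.
Try C = 1.
The clause (F) is unit, so F = 1.
Every clause is now satisfied; A, D are unconstrained.
A satisfying assignment: A=0; B=0; C=1; D=0; E=1; F=1.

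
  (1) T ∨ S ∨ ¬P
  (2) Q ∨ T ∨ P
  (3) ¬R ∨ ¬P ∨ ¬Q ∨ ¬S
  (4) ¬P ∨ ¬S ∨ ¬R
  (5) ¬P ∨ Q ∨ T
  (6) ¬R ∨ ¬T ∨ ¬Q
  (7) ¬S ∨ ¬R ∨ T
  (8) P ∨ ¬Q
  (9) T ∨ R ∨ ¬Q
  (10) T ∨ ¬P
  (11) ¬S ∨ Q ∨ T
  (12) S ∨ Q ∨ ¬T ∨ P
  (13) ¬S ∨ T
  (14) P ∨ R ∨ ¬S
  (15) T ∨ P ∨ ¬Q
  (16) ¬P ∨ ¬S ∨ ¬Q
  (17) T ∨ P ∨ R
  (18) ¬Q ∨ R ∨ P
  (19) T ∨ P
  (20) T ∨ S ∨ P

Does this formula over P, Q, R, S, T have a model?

Try P = True.
Unit clause (T) forces T = True.
Try S = True.
Unit clause (¬R) forces R = False.
Unit clause (¬Q) forces Q = False.
All clauses are satisfied.
A satisfying assignment: P=True; Q=False; R=False; S=True; T=True.

Satisfiable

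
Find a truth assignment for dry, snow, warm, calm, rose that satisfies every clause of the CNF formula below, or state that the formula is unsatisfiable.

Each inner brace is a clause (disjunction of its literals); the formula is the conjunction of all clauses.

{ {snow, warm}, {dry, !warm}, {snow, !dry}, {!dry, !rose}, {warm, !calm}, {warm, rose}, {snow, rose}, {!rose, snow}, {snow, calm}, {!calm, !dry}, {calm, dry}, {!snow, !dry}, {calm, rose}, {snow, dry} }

Suppose snow = true.
Unit clause (!dry) forces dry = false.
Unit clause (!warm) forces warm = false.
Unit clause (!calm) forces calm = false.
That conflicts with the unit clause (calm).
Backtrack on snow: now try snow = false.
Unit clause (warm) forces warm = true.
Unit clause (dry) forces dry = true.
That conflicts with the unit clause (!dry).
Both values of snow lead to a conflict.

UNSATISFIABLE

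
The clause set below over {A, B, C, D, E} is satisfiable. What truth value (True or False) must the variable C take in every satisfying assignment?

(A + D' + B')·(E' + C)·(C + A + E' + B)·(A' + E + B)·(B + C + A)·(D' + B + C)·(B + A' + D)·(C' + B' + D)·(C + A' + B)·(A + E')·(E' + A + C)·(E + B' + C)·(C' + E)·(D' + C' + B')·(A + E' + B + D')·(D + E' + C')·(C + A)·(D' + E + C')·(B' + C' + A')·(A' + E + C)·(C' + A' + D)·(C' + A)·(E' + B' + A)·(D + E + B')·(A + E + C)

Suppose C = 0.
The clause (E') is unit, so E = 0.
The clause (B') is unit, so B = 0.
The clause (A') is unit, so A = 0.
That conflicts with the unit clause (A).
So every satisfying assignment has C = True.

True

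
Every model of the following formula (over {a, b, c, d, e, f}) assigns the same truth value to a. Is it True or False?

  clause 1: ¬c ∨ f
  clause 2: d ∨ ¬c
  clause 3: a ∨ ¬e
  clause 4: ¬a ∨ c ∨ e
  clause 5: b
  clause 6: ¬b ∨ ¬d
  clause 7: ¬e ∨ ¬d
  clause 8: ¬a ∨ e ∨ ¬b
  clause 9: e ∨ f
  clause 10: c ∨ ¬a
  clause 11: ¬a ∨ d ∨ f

Suppose a = True.
Unit clause (b) forces b = True.
Unit clause (¬d) forces d = False.
Unit clause (¬c) forces c = False.
Now (c) is unsatisfied and unit — conflict.
So every satisfying assignment has a = False.

False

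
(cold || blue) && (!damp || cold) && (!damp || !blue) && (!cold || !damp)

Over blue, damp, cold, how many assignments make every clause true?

3

There are 2^3 = 8 truth assignments over (blue, damp, cold).
Split on blue. With blue = true, the clauses containing blue are satisfied and !blue drops from the rest; 2 of the 2^2 = 4 assignments to the other variables satisfy what remains.
With blue = false, by the same count on the reduced clause set, 1 assignment works.
Total: 2 + 1 = 3.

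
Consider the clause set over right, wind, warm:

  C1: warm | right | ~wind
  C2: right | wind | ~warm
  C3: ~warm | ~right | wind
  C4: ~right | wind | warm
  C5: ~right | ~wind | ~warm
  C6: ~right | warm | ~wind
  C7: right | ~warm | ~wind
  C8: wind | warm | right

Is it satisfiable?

Unsatisfiable

Try warm = 1.
Try right = 1.
Unit clause (wind) forces wind = 1.
That conflicts with the unit clause (~wind).
So right must be the other value — set right = 0.
Unit clause (wind) forces wind = 1.
That conflicts with the unit clause (~wind).
Neither right = 1 nor right = 0 works.
So warm must be the other value — set warm = 0.
Try right = 1.
Unit clause (wind) forces wind = 1.
That conflicts with the unit clause (~wind).
So right must be the other value — set right = 0.
Unit clause (~wind) forces wind = 0.
That conflicts with the unit clause (wind).
Neither right = 1 nor right = 0 works.
Neither warm = 1 nor warm = 0 works.
No assignment satisfies every clause.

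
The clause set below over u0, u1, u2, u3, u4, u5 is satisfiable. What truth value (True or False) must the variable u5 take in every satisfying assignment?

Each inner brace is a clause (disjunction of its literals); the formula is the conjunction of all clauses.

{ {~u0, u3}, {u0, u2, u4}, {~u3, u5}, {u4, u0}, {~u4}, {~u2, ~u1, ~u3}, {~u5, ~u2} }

Suppose u5 = 0.
(~u3) alone gives u3 = 0.
(~u0) alone gives u0 = 0.
(u4) alone gives u4 = 1.
That conflicts with the unit clause (~u4).
So every satisfying assignment has u5 = True.

True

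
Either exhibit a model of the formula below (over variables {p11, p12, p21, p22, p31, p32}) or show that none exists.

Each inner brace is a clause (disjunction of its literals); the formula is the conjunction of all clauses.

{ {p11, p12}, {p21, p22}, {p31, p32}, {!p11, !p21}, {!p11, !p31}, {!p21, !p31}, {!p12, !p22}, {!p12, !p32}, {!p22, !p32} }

UNSATISFIABLE

Branch on p11: set p11 = true.
(!p21) alone gives p21 = false.
(p22) alone gives p22 = true.
(!p31) alone gives p31 = false.
(p32) alone gives p32 = true.
But (!p32) is also a unit clause — contradiction.
Undo p11 and try p11 = false.
(p12) alone gives p12 = true.
(!p22) alone gives p22 = false.
(p21) alone gives p21 = true.
(!p31) alone gives p31 = false.
(p32) alone gives p32 = true.
But (!p32) is also a unit clause — contradiction.
Both values of p11 lead to a conflict.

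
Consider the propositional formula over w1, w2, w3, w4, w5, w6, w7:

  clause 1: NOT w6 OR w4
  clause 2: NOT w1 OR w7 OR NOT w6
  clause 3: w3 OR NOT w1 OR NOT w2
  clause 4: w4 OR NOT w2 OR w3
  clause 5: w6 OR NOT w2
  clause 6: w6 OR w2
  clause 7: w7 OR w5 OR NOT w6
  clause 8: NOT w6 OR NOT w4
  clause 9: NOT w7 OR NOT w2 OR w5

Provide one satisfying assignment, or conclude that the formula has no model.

UNSATISFIABLE

Suppose w6 = false.
(NOT w2) alone gives w2 = false.
Now (w2) is unsatisfied and unit — conflict.
So w6 must be the other value — set w6 = true.
(w4) alone gives w4 = true.
Now (NOT w4) is unsatisfied and unit — conflict.
Both values of w6 lead to a conflict.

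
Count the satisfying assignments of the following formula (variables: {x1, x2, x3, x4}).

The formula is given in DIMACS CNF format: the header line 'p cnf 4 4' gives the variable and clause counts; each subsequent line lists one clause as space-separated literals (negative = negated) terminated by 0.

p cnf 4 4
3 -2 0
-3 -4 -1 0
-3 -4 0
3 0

There are 2^4 = 16 truth assignments over (x1, x2, x3, x4).
Check each against the 4 clauses (columns in the order x1, x2, x3, x4):
  F F F F  ✗ fails (x3)
  F F F T  ✗ fails (x3)
  F F T F  ✓ satisfies all
  F F T T  ✗ fails (¬x3 ∨ ¬x4)
  F T F F  ✗ fails (x3 ∨ ¬x2)
  F T F T  ✗ fails (x3 ∨ ¬x2)
  F T T F  ✓ satisfies all
  F T T T  ✗ fails (¬x3 ∨ ¬x4)
  T F F F  ✗ fails (x3)
  T F F T  ✗ fails (x3)
  T F T F  ✓ satisfies all
  T F T T  ✗ fails (¬x3 ∨ ¬x4 ∨ ¬x1)
  T T F F  ✗ fails (x3 ∨ ¬x2)
  T T F T  ✗ fails (x3 ∨ ¬x2)
  T T T F  ✓ satisfies all
  T T T T  ✗ fails (¬x3 ∨ ¬x4 ∨ ¬x1)
4 of the 16 rows are models.

4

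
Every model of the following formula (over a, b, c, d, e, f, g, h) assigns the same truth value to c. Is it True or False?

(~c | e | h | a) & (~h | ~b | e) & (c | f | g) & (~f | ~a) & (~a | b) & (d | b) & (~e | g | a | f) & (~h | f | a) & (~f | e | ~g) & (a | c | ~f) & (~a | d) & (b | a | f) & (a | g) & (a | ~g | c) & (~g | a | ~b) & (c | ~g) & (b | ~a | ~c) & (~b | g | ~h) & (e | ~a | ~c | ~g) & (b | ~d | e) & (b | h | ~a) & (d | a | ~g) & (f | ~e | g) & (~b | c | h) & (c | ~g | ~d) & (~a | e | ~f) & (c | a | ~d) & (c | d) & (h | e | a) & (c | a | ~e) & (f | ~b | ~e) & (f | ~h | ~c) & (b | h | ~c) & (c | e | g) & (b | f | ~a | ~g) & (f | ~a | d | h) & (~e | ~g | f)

Suppose c = 0.
From the singleton clause (~g), g = 0.
From the singleton clause (f), f = 1.
From the singleton clause (~a), a = 0.
Now (a) is unsatisfied and unit — conflict.
So every satisfying assignment has c = True.

True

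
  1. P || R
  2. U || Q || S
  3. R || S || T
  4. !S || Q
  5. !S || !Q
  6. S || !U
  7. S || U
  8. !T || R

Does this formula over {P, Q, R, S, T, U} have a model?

No

Branch on P: set P = true.
Branch on S: set S = false.
The clause (!U) is unit, so U = false.
That conflicts with the unit clause (U).
That branch fails; take S = true instead.
The clause (Q) is unit, so Q = true.
That conflicts with the unit clause (!Q).
Either choice for S ends in contradiction.
That branch fails; take P = false instead.
The clause (R) is unit, so R = true.
Branch on S: set S = false.
The clause (!U) is unit, so U = false.
That conflicts with the unit clause (U).
That branch fails; take S = true instead.
The clause (Q) is unit, so Q = true.
That conflicts with the unit clause (!Q).
Either choice for S ends in contradiction.
Either choice for P ends in contradiction.
No assignment satisfies every clause.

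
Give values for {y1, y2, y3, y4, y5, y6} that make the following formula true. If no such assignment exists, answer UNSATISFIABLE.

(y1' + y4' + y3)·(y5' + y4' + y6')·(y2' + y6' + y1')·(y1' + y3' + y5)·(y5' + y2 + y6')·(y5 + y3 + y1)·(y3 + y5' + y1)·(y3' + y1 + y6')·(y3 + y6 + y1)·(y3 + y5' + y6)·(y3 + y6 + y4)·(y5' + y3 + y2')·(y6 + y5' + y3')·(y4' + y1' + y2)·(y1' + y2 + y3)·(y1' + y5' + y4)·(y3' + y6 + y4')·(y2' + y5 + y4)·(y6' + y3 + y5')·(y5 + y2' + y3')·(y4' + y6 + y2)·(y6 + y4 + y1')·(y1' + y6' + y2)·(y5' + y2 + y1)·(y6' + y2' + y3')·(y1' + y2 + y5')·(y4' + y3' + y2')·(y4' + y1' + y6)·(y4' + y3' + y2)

Suppose y1 = 0.
Suppose y5 = 0.
Unit clause (y3) forces y3 = 1.
Unit clause (y6') forces y6 = 0.
Unit clause (y4') forces y4 = 0.
Unit clause (y2') forces y2 = 0.
All clauses are satisfied.

y1=0, y2=0, y3=1, y4=0, y5=0, y6=0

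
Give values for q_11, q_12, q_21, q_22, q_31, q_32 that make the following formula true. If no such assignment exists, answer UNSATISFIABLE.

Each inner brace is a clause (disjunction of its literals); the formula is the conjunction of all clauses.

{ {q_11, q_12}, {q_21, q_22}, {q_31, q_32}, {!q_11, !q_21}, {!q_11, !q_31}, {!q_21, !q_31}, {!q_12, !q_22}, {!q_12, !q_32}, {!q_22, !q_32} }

UNSATISFIABLE

Branch on q_11: set q_11 = true.
Unit clause (!q_21) forces q_21 = false.
Unit clause (q_22) forces q_22 = true.
Unit clause (!q_31) forces q_31 = false.
Unit clause (q_32) forces q_32 = true.
Now (!q_32) is unsatisfied and unit — conflict.
Backtrack on q_11: now try q_11 = false.
Unit clause (q_12) forces q_12 = true.
Unit clause (!q_22) forces q_22 = false.
Unit clause (q_21) forces q_21 = true.
Unit clause (!q_31) forces q_31 = false.
Unit clause (q_32) forces q_32 = true.
Now (!q_32) is unsatisfied and unit — conflict.
Both values of q_11 lead to a conflict.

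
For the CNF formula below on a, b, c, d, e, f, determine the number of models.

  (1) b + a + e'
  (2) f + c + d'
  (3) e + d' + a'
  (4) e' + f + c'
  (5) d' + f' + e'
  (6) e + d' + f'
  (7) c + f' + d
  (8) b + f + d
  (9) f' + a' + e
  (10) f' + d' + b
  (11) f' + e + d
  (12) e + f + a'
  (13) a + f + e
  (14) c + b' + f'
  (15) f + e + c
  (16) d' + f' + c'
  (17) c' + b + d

4

There are 2^6 = 64 truth assignments over (a, b, c, d, e, f).
Split on c. With c = 1, the clauses containing c are satisfied and c' drops from the rest; 2 of the 2^5 = 32 assignments to the other variables satisfy what remains.
With c = 0, by the same count on the reduced clause set, 2 assignments work.
(One model: a=F, b=T, c=F, d=F, e=T, f=F.)
Total: 2 + 2 = 4.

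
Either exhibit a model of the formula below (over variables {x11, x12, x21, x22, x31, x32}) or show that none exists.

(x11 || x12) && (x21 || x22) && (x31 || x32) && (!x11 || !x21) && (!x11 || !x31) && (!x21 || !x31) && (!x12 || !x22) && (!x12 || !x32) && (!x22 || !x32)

Case x11 = true:
(!x21) alone gives x21 = false.
(x22) alone gives x22 = true.
(!x31) alone gives x31 = false.
(x32) alone gives x32 = true.
Now (!x32) is unsatisfied and unit — conflict.
That branch fails; take x11 = false instead.
(x12) alone gives x12 = true.
(!x22) alone gives x22 = false.
(x21) alone gives x21 = true.
(!x31) alone gives x31 = false.
(x32) alone gives x32 = true.
Now (!x32) is unsatisfied and unit — conflict.
Both values of x11 lead to a conflict.

UNSATISFIABLE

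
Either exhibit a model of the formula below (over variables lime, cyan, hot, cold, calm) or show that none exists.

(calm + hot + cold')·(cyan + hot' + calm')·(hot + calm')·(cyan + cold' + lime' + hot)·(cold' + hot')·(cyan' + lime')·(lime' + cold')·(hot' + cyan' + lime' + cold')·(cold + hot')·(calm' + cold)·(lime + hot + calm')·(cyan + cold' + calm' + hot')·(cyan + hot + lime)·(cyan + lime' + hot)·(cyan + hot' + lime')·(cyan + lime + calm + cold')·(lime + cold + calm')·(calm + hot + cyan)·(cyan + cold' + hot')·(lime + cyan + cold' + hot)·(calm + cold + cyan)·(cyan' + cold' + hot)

lime: 0; cyan: 1; hot: 0; cold: 0; calm: 0

Branch on hot: set hot = 0.
The clause (calm') is unit, so calm = 0.
The clause (cold') is unit, so cold = 0.
The clause (cyan) is unit, so cyan = 1.
The clause (lime') is unit, so lime = 0.
All clauses are satisfied.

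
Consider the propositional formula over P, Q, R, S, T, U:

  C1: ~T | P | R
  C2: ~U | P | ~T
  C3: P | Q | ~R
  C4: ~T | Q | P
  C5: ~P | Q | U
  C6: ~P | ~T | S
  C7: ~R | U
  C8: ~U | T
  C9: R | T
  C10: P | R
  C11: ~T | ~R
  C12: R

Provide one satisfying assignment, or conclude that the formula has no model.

From the singleton clause (R), R = 1.
From the singleton clause (U), U = 1.
From the singleton clause (T), T = 1.
That conflicts with the unit clause (~T).

UNSATISFIABLE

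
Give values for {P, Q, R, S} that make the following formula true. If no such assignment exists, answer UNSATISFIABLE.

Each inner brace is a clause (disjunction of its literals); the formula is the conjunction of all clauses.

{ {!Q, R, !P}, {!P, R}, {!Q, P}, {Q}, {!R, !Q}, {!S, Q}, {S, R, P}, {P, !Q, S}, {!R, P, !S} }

Unit clause (Q) forces Q = true.
Unit clause (P) forces P = true.
Unit clause (R) forces R = true.
Now (!R) is unsatisfied and unit — conflict.

UNSATISFIABLE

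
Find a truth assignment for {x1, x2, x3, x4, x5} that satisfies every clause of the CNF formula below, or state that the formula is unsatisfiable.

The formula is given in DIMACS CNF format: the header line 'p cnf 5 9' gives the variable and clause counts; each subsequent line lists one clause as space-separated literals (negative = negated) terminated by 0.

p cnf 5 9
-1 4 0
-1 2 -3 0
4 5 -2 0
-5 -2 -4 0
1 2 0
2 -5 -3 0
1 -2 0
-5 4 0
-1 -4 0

Case x1 = False:
The clause (x2) is unit, so x2 = True.
Now (¬x2) is unsatisfied and unit — conflict.
So x1 must be the other value — set x1 = True.
The clause (x4) is unit, so x4 = True.
Now (¬x4) is unsatisfied and unit — conflict.
Neither x1 = True nor x1 = False works.

UNSATISFIABLE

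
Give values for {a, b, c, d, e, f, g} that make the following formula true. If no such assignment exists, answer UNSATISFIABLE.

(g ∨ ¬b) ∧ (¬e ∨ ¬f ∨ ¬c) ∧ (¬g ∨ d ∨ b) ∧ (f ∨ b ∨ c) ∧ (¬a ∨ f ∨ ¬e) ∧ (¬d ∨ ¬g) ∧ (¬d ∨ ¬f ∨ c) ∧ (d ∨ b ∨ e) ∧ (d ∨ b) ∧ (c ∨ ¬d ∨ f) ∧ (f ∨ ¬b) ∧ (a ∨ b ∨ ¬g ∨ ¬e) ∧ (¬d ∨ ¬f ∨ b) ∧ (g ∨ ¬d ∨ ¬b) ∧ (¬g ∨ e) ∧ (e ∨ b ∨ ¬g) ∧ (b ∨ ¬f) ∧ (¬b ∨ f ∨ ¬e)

a ↦ False,  b ↦ False,  c ↦ True,  d ↦ True,  e ↦ False,  f ↦ False,  g ↦ False

Branch on g: set g = False.
The clause (¬b) is unit, so b = False.
The clause (d) is unit, so d = True.
The clause (¬f) is unit, so f = False.
The clause (c) is unit, so c = True.
Branch on a: set a = False.
All clauses hold; e can take either value.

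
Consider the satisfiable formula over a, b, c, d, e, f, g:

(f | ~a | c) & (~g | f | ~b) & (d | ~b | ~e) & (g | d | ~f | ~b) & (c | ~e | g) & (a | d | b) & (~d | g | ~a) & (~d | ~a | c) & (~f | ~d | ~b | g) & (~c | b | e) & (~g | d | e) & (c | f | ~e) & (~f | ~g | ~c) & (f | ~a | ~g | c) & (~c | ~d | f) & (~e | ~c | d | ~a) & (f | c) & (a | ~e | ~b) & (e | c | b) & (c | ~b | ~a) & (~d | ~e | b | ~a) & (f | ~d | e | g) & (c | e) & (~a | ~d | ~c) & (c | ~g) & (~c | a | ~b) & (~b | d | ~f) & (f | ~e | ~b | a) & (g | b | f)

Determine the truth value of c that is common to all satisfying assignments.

True

Suppose c = 0.
(f) alone gives f = 1.
(e) alone gives e = 1.
(g) alone gives g = 1.
Now (~g) is unsatisfied and unit — conflict.
So every satisfying assignment has c = True.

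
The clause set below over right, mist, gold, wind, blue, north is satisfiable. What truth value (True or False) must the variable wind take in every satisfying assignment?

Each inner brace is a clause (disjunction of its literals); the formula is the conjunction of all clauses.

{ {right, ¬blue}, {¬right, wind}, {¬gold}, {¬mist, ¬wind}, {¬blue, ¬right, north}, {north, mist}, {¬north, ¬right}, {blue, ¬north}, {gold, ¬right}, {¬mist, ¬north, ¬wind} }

False

Suppose wind = True.
(¬gold) alone gives gold = False.
(¬mist) alone gives mist = False.
(north) alone gives north = True.
(¬right) alone gives right = False.
(¬blue) alone gives blue = False.
Now (blue) is unsatisfied and unit — conflict.
So every satisfying assignment has wind = False.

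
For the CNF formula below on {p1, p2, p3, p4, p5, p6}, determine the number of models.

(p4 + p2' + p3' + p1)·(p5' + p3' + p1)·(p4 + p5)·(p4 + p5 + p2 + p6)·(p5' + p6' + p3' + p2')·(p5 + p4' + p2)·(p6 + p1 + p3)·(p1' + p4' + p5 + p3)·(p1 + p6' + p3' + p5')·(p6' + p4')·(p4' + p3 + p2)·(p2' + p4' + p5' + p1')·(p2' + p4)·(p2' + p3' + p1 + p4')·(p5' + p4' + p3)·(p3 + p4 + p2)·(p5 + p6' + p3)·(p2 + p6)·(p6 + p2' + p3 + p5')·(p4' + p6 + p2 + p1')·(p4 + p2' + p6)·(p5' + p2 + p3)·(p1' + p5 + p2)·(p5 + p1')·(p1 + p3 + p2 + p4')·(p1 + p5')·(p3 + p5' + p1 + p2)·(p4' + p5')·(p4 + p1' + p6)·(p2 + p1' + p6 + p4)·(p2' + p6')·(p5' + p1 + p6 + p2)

1

There are 2^6 = 64 truth assignments over (p1, p2, p3, p4, p5, p6).
Split on p1. With p1 = 1, the clauses containing p1 are satisfied and p1' drops from the rest; 1 of the 2^5 = 32 assignments to the other variables satisfy what remains.
With p1 = 0, by the same count on the reduced clause set, 0 assignments work.
(One model: p1=T, p2=F, p3=T, p4=F, p5=T, p6=T.)
Total: 1 + 0 = 1.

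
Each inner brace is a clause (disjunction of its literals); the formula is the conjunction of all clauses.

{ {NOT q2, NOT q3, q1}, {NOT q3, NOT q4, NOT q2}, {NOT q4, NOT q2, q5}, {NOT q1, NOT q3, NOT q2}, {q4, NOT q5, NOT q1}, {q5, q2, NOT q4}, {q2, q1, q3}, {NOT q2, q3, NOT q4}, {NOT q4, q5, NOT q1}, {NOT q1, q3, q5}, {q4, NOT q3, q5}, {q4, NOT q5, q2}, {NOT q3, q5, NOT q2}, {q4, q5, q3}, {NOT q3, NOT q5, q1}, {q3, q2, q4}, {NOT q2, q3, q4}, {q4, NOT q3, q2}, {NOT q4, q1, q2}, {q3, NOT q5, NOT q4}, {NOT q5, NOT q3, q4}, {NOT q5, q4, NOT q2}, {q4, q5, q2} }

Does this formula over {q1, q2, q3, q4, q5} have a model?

Yes, satisfiable

Branch on q2: set q2 = false.
Branch on q5: set q5 = true.
Unit clause (q4) forces q4 = true.
Unit clause (q1) forces q1 = true.
Unit clause (q3) forces q3 = true.
This assignment satisfies each clause.
A satisfying assignment: q1: true; q2: false; q3: true; q4: true; q5: true.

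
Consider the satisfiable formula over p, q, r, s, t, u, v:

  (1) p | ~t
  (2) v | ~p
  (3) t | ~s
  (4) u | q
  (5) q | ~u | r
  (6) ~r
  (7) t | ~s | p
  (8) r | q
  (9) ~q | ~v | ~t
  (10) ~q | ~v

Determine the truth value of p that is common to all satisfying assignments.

Suppose p = 1.
(v) alone gives v = 1.
(~r) alone gives r = 0.
(q) alone gives q = 1.
But (~q) is also a unit clause — contradiction.
So every satisfying assignment has p = False.

False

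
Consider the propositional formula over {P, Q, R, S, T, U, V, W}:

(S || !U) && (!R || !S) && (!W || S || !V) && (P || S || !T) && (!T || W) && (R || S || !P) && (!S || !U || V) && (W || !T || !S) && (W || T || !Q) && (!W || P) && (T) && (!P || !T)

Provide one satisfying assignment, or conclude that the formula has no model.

From the singleton clause (T), T = true.
From the singleton clause (W), W = true.
From the singleton clause (P), P = true.
That conflicts with the unit clause (!P).

UNSATISFIABLE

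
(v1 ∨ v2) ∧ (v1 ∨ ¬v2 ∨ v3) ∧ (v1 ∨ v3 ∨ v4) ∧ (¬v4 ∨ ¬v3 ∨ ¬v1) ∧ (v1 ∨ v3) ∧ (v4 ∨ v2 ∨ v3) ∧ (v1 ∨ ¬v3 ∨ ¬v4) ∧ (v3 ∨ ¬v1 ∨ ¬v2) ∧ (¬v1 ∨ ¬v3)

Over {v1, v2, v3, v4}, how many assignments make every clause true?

2

There are 2^4 = 16 truth assignments over (v1, v2, v3, v4).
Check each against the 9 clauses (columns in the order v1, v2, v3, v4):
  F F F F  ✗ fails (v1 ∨ v2)
  F F F T  ✗ fails (v1 ∨ v2)
  F F T F  ✗ fails (v1 ∨ v2)
  F F T T  ✗ fails (v1 ∨ v2)
  F T F F  ✗ fails (v1 ∨ ¬v2 ∨ v3)
  F T F T  ✗ fails (v1 ∨ ¬v2 ∨ v3)
  F T T F  ✓ satisfies all
  F T T T  ✗ fails (v1 ∨ ¬v3 ∨ ¬v4)
  T F F F  ✗ fails (v4 ∨ v2 ∨ v3)
  T F F T  ✓ satisfies all
  T F T F  ✗ fails (¬v1 ∨ ¬v3)
  T F T T  ✗ fails (¬v4 ∨ ¬v3 ∨ ¬v1)
  T T F F  ✗ fails (v3 ∨ ¬v1 ∨ ¬v2)
  T T F T  ✗ fails (v3 ∨ ¬v1 ∨ ¬v2)
  T T T F  ✗ fails (¬v1 ∨ ¬v3)
  T T T T  ✗ fails (¬v4 ∨ ¬v3 ∨ ¬v1)
2 of the 16 rows are models.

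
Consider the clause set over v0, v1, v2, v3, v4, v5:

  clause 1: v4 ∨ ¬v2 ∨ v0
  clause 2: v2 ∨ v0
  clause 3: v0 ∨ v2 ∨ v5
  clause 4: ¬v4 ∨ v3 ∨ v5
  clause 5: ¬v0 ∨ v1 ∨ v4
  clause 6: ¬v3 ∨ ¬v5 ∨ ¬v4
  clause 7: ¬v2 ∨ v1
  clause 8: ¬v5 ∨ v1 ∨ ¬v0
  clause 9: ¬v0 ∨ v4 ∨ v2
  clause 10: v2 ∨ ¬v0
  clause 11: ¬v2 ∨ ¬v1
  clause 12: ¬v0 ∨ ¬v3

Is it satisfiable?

Unsatisfiable

Case v2 = True:
(v1) alone gives v1 = True.
That conflicts with the unit clause (¬v1).
That branch fails; take v2 = False instead.
(v0) alone gives v0 = True.
That conflicts with the unit clause (¬v0).
Both values of v2 lead to a conflict.
No assignment satisfies every clause.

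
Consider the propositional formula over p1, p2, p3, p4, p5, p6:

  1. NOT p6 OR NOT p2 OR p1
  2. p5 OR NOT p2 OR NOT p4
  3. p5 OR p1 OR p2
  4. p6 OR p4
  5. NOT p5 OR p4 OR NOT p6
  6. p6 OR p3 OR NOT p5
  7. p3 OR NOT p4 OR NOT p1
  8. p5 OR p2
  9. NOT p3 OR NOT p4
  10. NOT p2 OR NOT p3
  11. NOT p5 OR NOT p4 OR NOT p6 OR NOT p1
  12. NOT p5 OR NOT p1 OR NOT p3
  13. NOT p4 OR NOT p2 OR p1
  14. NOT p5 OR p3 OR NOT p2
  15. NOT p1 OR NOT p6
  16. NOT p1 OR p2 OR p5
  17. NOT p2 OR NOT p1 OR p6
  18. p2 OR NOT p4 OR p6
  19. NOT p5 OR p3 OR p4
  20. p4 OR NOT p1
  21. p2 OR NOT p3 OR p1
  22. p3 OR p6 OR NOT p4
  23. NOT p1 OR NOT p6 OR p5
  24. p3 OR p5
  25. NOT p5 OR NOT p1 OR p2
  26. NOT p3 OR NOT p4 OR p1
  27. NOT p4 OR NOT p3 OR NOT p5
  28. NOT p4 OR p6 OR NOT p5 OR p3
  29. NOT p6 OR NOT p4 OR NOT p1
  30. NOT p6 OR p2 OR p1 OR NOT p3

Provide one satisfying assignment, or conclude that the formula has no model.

p1: false; p2: false; p3: false; p4: true; p5: true; p6: true

Try p6 = true.
(NOT p1) alone gives p1 = false.
(NOT p2) alone gives p2 = false.
(p5) alone gives p5 = true.
(p4) alone gives p4 = true.
(NOT p3) alone gives p3 = false.
This assignment satisfies each clause.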